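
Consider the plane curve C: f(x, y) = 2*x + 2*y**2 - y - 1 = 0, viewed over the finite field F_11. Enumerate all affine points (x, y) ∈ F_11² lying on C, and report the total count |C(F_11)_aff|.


Affine F_11-points: {(0, 1), (0, 5), (1, 8), (1, 9), (3, 2), (3, 4), (4, 3), (6, 0), (6, 6), (10, 7), (10, 10)}; count = 11.

For each of the 121 pairs (x, y) ∈ F_11², evaluate f(x, y) mod 11. Record the zeros.
  x = 0: [0↦10, 1↦0, 2↦5, 3↦3, 4↦5, 5↦0, 6↦10, 7↦2, 8↦9, 9↦9, 10↦2]  zeros at y ∈ {1, 5}
  x = 1: [0↦1, 1↦2, 2↦7, 3↦5, 4↦7, 5↦2, 6↦1, 7↦4, 8↦0, 9↦0, 10↦4]  zeros at y ∈ {8, 9}
  x = 2: [0↦3, 1↦4, 2↦9, 3↦7, 4↦9, 5↦4, 6↦3, 7↦6, 8↦2, 9↦2, 10↦6]  zeros at y ∈ ∅
  x = 3: [0↦5, 1↦6, 2↦0, 3↦9, 4↦0, 5↦6, 6↦5, 7↦8, 8↦4, 9↦4, 10↦8]  zeros at y ∈ {2, 4}
  x = 4: [0↦7, 1↦8, 2↦2, 3↦0, 4↦2, 5↦8, 6↦7, 7↦10, 8↦6, 9↦6, 10↦10]  zeros at y ∈ {3}
  x = 5: [0↦9, 1↦10, 2↦4, 3↦2, 4↦4, 5↦10, 6↦9, 7↦1, 8↦8, 9↦8, 10↦1]  zeros at y ∈ ∅
  x = 6: [0↦0, 1↦1, 2↦6, 3↦4, 4↦6, 5↦1, 6↦0, 7↦3, 8↦10, 9↦10, 10↦3]  zeros at y ∈ {0, 6}
  x = 7: [0↦2, 1↦3, 2↦8, 3↦6, 4↦8, 5↦3, 6↦2, 7↦5, 8↦1, 9↦1, 10↦5]  zeros at y ∈ ∅
  x = 8: [0↦4, 1↦5, 2↦10, 3↦8, 4↦10, 5↦5, 6↦4, 7↦7, 8↦3, 9↦3, 10↦7]  zeros at y ∈ ∅
  x = 9: [0↦6, 1↦7, 2↦1, 3↦10, 4↦1, 5↦7, 6↦6, 7↦9, 8↦5, 9↦5, 10↦9]  zeros at y ∈ ∅
  x = 10: [0↦8, 1↦9, 2↦3, 3↦1, 4↦3, 5↦9, 6↦8, 7↦0, 8↦7, 9↦7, 10↦0]  zeros at y ∈ {7, 10}
Collecting zeros: affine points = {(0, 1), (0, 5), (1, 8), (1, 9), (3, 2), (3, 4), (4, 3), (6, 0), (6, 6), (10, 7), (10, 10)}.
Total count |C(F_11)_aff| = 11.


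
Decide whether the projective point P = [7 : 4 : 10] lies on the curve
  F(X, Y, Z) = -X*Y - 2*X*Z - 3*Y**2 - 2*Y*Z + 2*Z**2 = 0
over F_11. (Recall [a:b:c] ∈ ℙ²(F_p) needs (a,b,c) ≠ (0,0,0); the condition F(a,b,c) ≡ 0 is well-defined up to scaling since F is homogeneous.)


F(7,4,10) ≡ 3 (mod 11); P is NOT on the curve.

Evaluate F(7, 4, 10) term-by-term (mod 11).
  -X*Y ↦ -1·7·4·1 = -28
  -2*X*Z ↦ -2·7·1·10 = -140
  -3*Y**2 ↦ -3·1·16·1 = -48
  -2*Y*Z ↦ -2·1·4·10 = -80
  2*Z**2 ↦ 2·1·1·100 = 200
Sum: F(7, 4, 10) = (-28) + (-140) + (-48) + (-80) + (200) = -96.
Reducing mod 11: -96 ≡ 3 (mod 11).
Since F(a, b, c) ≡ 3 ≠ 0 (mod 11), P does NOT lie on the curve.


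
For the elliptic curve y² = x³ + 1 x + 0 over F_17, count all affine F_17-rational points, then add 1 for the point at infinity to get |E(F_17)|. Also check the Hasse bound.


Affine points = {(0, 0), (1, 6), (1, 11), (3, 8), (3, 9), (4, 0), (6, 1), (6, 16), (11, 4), (11, 13), (13, 0), (14, 2), (14, 15), (16, 7), (16, 10)}; affine count = 15; |E(F_17)| = 16.

Discriminant check: Δ ∝ 4a³ + 27b² = 4·1³ + 27·0² = 4·1 + 27·0 ≡ 4 (mod 17). Nonzero ⇒ E is nonsingular.
For each x ∈ F_17, compute rhs = x³ + 1·x + 0 mod 17, then count y ∈ F_17 with y² ≡ rhs.
  x = 0: rhs = 0, matching y values: 0 (1 points).
  x = 1: rhs = 2, matching y values: 6, 11 (2 points).
  x = 2: rhs = 10, matching y values: none (0 points).
  x = 3: rhs = 13, matching y values: 8, 9 (2 points).
  x = 4: rhs = 0, matching y values: 0 (1 points).
  x = 5: rhs = 11, matching y values: none (0 points).
  x = 6: rhs = 1, matching y values: 1, 16 (2 points).
  x = 7: rhs = 10, matching y values: none (0 points).
  x = 8: rhs = 10, matching y values: none (0 points).
  x = 9: rhs = 7, matching y values: none (0 points).
  x = 10: rhs = 7, matching y values: none (0 points).
  x = 11: rhs = 16, matching y values: 4, 13 (2 points).
  x = 12: rhs = 6, matching y values: none (0 points).
  x = 13: rhs = 0, matching y values: 0 (1 points).
  x = 14: rhs = 4, matching y values: 2, 15 (2 points).
  x = 15: rhs = 7, matching y values: none (0 points).
  x = 16: rhs = 15, matching y values: 7, 10 (2 points).
Total affine count: 15.
Full point count |E(F_17)| = 15 + 1 = 16.
Hasse bound: |16 − (17+1)| = |-2| = 2 ≤ 2√17 ≈ 8.2462 ✓.


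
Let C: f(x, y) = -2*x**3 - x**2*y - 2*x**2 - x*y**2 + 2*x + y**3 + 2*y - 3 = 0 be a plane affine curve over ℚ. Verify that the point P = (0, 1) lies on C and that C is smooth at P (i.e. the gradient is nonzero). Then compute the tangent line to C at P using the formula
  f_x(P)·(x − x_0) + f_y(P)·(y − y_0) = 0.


Tangent line at P: x + 5*y - 5 = 0.

Step 1: f(0, 1) = 0, so P lies on C.
Step 2: partial derivatives
  f_x(x, y) = -6*x**2 - 2*x*y - 4*x - y**2 + 2, f_y(x, y) = -x**2 - 2*x*y + 3*y**2 + 2.
  f_x(P) = 1, f_y(P) = 5 (gradient nonzero, so P is smooth).
Step 3: tangent line at P: 1·(x − 0) + 5·(y − 1) = 0.
Expanding: x + 5*y - 5 = 0.


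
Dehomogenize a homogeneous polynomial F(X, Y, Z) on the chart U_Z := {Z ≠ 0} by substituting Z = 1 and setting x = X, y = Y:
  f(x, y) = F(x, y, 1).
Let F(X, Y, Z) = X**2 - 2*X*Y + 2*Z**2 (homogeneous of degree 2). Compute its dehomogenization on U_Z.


f(x, y) = x**2 - 2*x*y + 2

On U_Z we set Z = 1. Each monomial c·X^i·Y^j·Z^k in F becomes c·x^i·y^j·1^k = c·x^i·y^j.
Substituting Z = 1: F(X, Y, 1) = x**2 - 2*x*y + 2.
Note: deg(f) ≤ deg(F) = 2; strict inequality happens when F is divisible by Z (lost terms).


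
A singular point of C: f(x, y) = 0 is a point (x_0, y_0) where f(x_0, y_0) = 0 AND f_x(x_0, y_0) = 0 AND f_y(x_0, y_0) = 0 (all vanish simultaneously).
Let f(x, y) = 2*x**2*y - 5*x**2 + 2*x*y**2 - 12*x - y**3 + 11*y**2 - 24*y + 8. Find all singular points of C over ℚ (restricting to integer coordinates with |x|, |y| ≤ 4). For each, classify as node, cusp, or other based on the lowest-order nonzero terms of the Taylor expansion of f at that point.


Singular points: {(-2, 2)}; classification: node.

Compute partial derivatives:
  f_x = 4*x*y - 10*x + 2*y**2 - 12.
  f_y = 2*x**2 + 4*x*y - 3*y**2 + 22*y - 24.
Scan x_0 ∈ {−4, ..., 4}. For each x_0, f_y(x_0, y) is a polynomial in y; find its integer roots y ∈ {−4, ..., 4}, then test f_x and f at those candidates.
  x = -4: f_y(-4, y) = -3*y**2 + 6*y + 8; no integer root y with |y| ≤ 4.
  x = -3: f_y(-3, y) = -3*y**2 + 10*y - 6; no integer root y with |y| ≤ 4.
  x = -2: f_y(-2, y) = -3*y**2 + 14*y - 16; vanishes at y ∈ {2}. (-2, 2): f_x = 0, f = 0 — SINGULAR.
  x = -1: f_y(-1, y) = -3*y**2 + 18*y - 22; no integer root y with |y| ≤ 4.
  x = 0: f_y(0, y) = -3*y**2 + 22*y - 24; no integer root y with |y| ≤ 4.
  x = 1: f_y(1, y) = -3*y**2 + 26*y - 22; no integer root y with |y| ≤ 4.
  x = 2: f_y(2, y) = -3*y**2 + 30*y - 16; no integer root y with |y| ≤ 4.
  x = 3: f_y(3, y) = -3*y**2 + 34*y - 6; no integer root y with |y| ≤ 4.
  x = 4: f_y(4, y) = -3*y**2 + 38*y + 8; no integer root y with |y| ≤ 4.
Only singular point on the grid: (-2, 2).
Classify: substitute x = -2 + u, y = 2 + v and expand: f = 2*u**2*v - u**2 + 2*u*v**2 - v**3 + v**2.
No constant or linear terms (consistent with a singular point). Quadratic part: -u**2 + v**2. Cubic part: 2*u**2*v + 2*u*v**2 - v**3.
The quadratic part v**2 - u**2 = (v − u)(v + u) splits into two distinct linear factors, so there are two distinct tangent lines y − 2 = ±(x − -2) — this is a node (ordinary double point).
Classification: node.


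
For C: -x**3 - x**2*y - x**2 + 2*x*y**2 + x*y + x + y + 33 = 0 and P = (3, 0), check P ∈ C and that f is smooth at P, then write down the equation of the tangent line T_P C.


Tangent line at P: -32*x - 5*y + 96 = 0.

Step 1: f(3, 0) = 0, so P lies on C.
Step 2: partial derivatives
  f_x(x, y) = -3*x**2 - 2*x*y - 2*x + 2*y**2 + y + 1, f_y(x, y) = -x**2 + 4*x*y + x + 1.
  f_x(P) = -32, f_y(P) = -5 (gradient nonzero, so P is smooth).
Step 3: tangent line at P: -32·(x − 3) + -5·(y − 0) = 0.
Expanding: -32*x - 5*y + 96 = 0.


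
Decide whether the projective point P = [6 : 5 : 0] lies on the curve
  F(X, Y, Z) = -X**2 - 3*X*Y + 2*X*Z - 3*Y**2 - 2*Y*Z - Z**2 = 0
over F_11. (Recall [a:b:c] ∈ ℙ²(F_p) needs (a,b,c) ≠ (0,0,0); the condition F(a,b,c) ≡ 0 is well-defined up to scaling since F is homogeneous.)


F(6,5,0) ≡ 8 (mod 11); P is NOT on the curve.

Evaluate F(6, 5, 0) term-by-term (mod 11).
  -X**2 ↦ -1·36·1·1 = -36
  -3*X*Y ↦ -3·6·5·1 = -90
  2*X*Z ↦ 2·6·1·0 = 0
  -3*Y**2 ↦ -3·1·25·1 = -75
  -2*Y*Z ↦ -2·1·5·0 = 0
  -Z**2 ↦ -1·1·1·0 = 0
Sum: F(6, 5, 0) = (-36) + (-90) + (0) + (-75) + (0) + (0) = -201.
Reducing mod 11: -201 ≡ 8 (mod 11).
Since F(a, b, c) ≡ 8 ≠ 0 (mod 11), P does NOT lie on the curve.


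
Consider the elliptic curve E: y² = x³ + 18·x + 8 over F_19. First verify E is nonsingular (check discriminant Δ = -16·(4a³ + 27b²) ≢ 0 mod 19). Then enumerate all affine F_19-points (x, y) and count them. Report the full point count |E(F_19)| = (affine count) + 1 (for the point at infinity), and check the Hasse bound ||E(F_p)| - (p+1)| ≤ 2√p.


Affine points = {(4, 7), (4, 12), (6, 3), (6, 16), (9, 5), (9, 14), (11, 6), (11, 13), (13, 8), (13, 11), (15, 9), (15, 10)}; affine count = 12; |E(F_19)| = 13.

Discriminant check: Δ ∝ 4a³ + 27b² = 4·18³ + 27·8² = 4·5832 + 27·64 ≡ 14 (mod 19). Nonzero ⇒ E is nonsingular.
For each x ∈ F_19, compute rhs = x³ + 18·x + 8 mod 19, then count y ∈ F_19 with y² ≡ rhs.
  x = 0: rhs = 8, matching y values: none (0 points).
  x = 1: rhs = 8, matching y values: none (0 points).
  x = 2: rhs = 14, matching y values: none (0 points).
  x = 3: rhs = 13, matching y values: none (0 points).
  x = 4: rhs = 11, matching y values: 7, 12 (2 points).
  x = 5: rhs = 14, matching y values: none (0 points).
  x = 6: rhs = 9, matching y values: 3, 16 (2 points).
  x = 7: rhs = 2, matching y values: none (0 points).
  x = 8: rhs = 18, matching y values: none (0 points).
  x = 9: rhs = 6, matching y values: 5, 14 (2 points).
  x = 10: rhs = 10, matching y values: none (0 points).
  x = 11: rhs = 17, matching y values: 6, 13 (2 points).
  x = 12: rhs = 14, matching y values: none (0 points).
  x = 13: rhs = 7, matching y values: 8, 11 (2 points).
  x = 14: rhs = 2, matching y values: none (0 points).
  x = 15: rhs = 5, matching y values: 9, 10 (2 points).
  x = 16: rhs = 3, matching y values: none (0 points).
  x = 17: rhs = 2, matching y values: none (0 points).
  x = 18: rhs = 8, matching y values: none (0 points).
Total affine count: 12.
Full point count |E(F_19)| = 12 + 1 = 13.
Hasse bound: |13 − (19+1)| = |-7| = 7 ≤ 2√19 ≈ 8.7178 ✓.


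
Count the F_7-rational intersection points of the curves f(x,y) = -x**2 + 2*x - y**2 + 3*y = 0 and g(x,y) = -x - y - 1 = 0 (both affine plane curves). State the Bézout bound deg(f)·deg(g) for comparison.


Common zeros: ∅; count = 0; Bézout bound = 2.

deg(f) = 2, deg(g) = 1, so Bézout bound = 2.
Scan x ∈ F_7. For each x, list the y ∈ F_7 with f(x, y) ≡ 0 and those with g(x, y) ≡ 0 (mod 7); the common zeros in that column are the intersection.
  x = 0: f ≡ 0 at y ∈ {0, 3}; g ≡ 0 at y ∈ {6}; common: ∅.
  x = 1: f ≡ 0 at y ∈ ∅; g ≡ 0 at y ∈ {5}; common: ∅.
  x = 2: f ≡ 0 at y ∈ {0, 3}; g ≡ 0 at y ∈ {4}; common: ∅.
  x = 3: f ≡ 0 at y ∈ {4, 6}; g ≡ 0 at y ∈ {3}; common: ∅.
  x = 4: f ≡ 0 at y ∈ ∅; g ≡ 0 at y ∈ {2}; common: ∅.
  x = 5: f ≡ 0 at y ∈ ∅; g ≡ 0 at y ∈ {1}; common: ∅.
  x = 6: f ≡ 0 at y ∈ {4, 6}; g ≡ 0 at y ∈ {0}; common: ∅.
Collecting: common zeros = ∅, so the count is 0.
Comparison with the Bézout bound: 0 ≤ 2 = deg(f)·deg(g), as expected for curves with no common component (the affine F_7-count falls short of the bound because intersections may lie at infinity, over extension fields, or carry multiplicity).


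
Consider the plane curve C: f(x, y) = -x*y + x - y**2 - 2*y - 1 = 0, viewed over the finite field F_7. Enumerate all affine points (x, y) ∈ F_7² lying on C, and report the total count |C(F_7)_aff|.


Affine F_7-points: {(0, 6), (1, 0), (1, 4), (5, 2), (5, 5), (6, 3)}; count = 6.

For each of the 49 pairs (x, y) ∈ F_7², evaluate f(x, y) mod 7. Record the zeros.
  x = 0: [0↦6, 1↦3, 2↦5, 3↦5, 4↦3, 5↦6, 6↦0]  zeros at y ∈ {6}
  x = 1: [0↦0, 1↦3, 2↦4, 3↦3, 4↦0, 5↦2, 6↦2]  zeros at y ∈ {0, 4}
  x = 2: [0↦1, 1↦3, 2↦3, 3↦1, 4↦4, 5↦5, 6↦4]  zeros at y ∈ ∅
  x = 3: [0↦2, 1↦3, 2↦2, 3↦6, 4↦1, 5↦1, 6↦6]  zeros at y ∈ ∅
  x = 4: [0↦3, 1↦3, 2↦1, 3↦4, 4↦5, 5↦4, 6↦1]  zeros at y ∈ ∅
  x = 5: [0↦4, 1↦3, 2↦0, 3↦2, 4↦2, 5↦0, 6↦3]  zeros at y ∈ {2, 5}
  x = 6: [0↦5, 1↦3, 2↦6, 3↦0, 4↦6, 5↦3, 6↦5]  zeros at y ∈ {3}
Collecting zeros: affine points = {(0, 6), (1, 0), (1, 4), (5, 2), (5, 5), (6, 3)}.
Total count |C(F_7)_aff| = 6.


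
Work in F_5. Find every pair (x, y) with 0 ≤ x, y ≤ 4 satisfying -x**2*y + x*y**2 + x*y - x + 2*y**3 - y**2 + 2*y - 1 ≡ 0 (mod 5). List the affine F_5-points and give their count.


Affine F_5-points: {(0, 2), (0, 3), (2, 1), (2, 3), (3, 4), (4, 0), (4, 1)}; count = 7.

For each of the 25 pairs (x, y) ∈ F_5², evaluate f(x, y) mod 5. Record the zeros.
  x = 0: [0↦4, 1↦2, 2↦0, 3↦0, 4↦4]  zeros at y ∈ {2, 3}
  x = 1: [0↦3, 1↦2, 2↦3, 3↦3, 4↦4]  zeros at y ∈ ∅
  x = 2: [0↦2, 1↦0, 2↦2, 3↦0, 4↦1]  zeros at y ∈ {1, 3}
  x = 3: [0↦1, 1↦1, 2↦2, 3↦1, 4↦0]  zeros at y ∈ {4}
  x = 4: [0↦0, 1↦0, 2↦3, 3↦1, 4↦1]  zeros at y ∈ {0, 1}
Collecting zeros: affine points = {(0, 2), (0, 3), (2, 1), (2, 3), (3, 4), (4, 0), (4, 1)}.
Total count |C(F_5)_aff| = 7.


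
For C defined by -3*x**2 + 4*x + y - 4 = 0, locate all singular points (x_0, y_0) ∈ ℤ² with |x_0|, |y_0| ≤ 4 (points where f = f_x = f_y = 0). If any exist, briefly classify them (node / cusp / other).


No singular points in the scanned grid; C is smooth there.

Compute partial derivatives:
  f_x = 4 - 6*x.
  f_y = 1.
f_y = 1 is a nonzero constant, so f_y never vanishes: no point (x, y) can satisfy f = f_x = f_y = 0. In particular no (x, y) ∈ {−4, ..., 4}² is singular; the curve is smooth.


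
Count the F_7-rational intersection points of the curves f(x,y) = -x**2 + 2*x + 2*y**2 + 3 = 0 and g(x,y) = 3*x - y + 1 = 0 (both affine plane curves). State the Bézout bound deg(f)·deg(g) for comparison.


Common zeros: ∅; count = 0; Bézout bound = 2.

deg(f) = 2, deg(g) = 1, so Bézout bound = 2.
Scan x ∈ F_7. For each x, list the y ∈ F_7 with f(x, y) ≡ 0 and those with g(x, y) ≡ 0 (mod 7); the common zeros in that column are the intersection.
  x = 0: f ≡ 0 at y ∈ {3, 4}; g ≡ 0 at y ∈ {1}; common: ∅.
  x = 1: f ≡ 0 at y ∈ ∅; g ≡ 0 at y ∈ {4}; common: ∅.
  x = 2: f ≡ 0 at y ∈ {3, 4}; g ≡ 0 at y ∈ {0}; common: ∅.
  x = 3: f ≡ 0 at y ∈ {0}; g ≡ 0 at y ∈ {3}; common: ∅.
  x = 4: f ≡ 0 at y ∈ ∅; g ≡ 0 at y ∈ {6}; common: ∅.
  x = 5: f ≡ 0 at y ∈ ∅; g ≡ 0 at y ∈ {2}; common: ∅.
  x = 6: f ≡ 0 at y ∈ {0}; g ≡ 0 at y ∈ {5}; common: ∅.
Collecting: common zeros = ∅, so the count is 0.
Comparison with the Bézout bound: 0 ≤ 2 = deg(f)·deg(g), as expected for curves with no common component (the affine F_7-count falls short of the bound because intersections may lie at infinity, over extension fields, or carry multiplicity).


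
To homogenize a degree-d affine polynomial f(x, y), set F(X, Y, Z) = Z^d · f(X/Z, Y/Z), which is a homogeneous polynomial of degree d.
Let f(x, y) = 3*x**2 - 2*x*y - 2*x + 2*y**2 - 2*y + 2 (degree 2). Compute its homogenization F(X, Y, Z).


F(X, Y, Z) = 3*X**2 - 2*X*Y - 2*X*Z + 2*Y**2 - 2*Y*Z + 2*Z**2

deg(f) = 2.
Substitute x = X/Z, y = Y/Z into f, then multiply by Z^2.
  monomial 3·x^2·y^0 ↦ 3·X^2·Y^0·Z^0.
  monomial -2·x^1·y^1 ↦ -2·X^1·Y^1·Z^0.
  monomial -2·x^1·y^0 ↦ -2·X^1·Y^0·Z^1.
  monomial 2·x^0·y^2 ↦ 2·X^0·Y^2·Z^0.
  monomial -2·x^0·y^1 ↦ -2·X^0·Y^1·Z^1.
  monomial 2·x^0·y^0 ↦ 2·X^0·Y^0·Z^2.
Collecting: F(X, Y, Z) = 3*X**2 - 2*X*Y - 2*X*Z + 2*Y**2 - 2*Y*Z + 2*Z**2.


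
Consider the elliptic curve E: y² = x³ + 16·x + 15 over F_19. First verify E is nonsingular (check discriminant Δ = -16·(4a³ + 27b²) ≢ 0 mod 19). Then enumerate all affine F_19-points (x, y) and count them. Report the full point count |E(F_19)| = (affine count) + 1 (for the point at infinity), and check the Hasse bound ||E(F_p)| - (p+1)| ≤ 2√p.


Affine points = {(2, 6), (2, 13), (5, 7), (5, 12), (6, 2), (6, 17), (8, 3), (8, 16), (10, 4), (10, 15), (12, 4), (12, 15), (13, 8), (13, 11), (14, 0), (15, 1), (15, 18), (16, 4), (16, 15), (18, 6), (18, 13)}; affine count = 21; |E(F_19)| = 22.

Discriminant check: Δ ∝ 4a³ + 27b² = 4·16³ + 27·15² = 4·4096 + 27·225 ≡ 1 (mod 19). Nonzero ⇒ E is nonsingular.
For each x ∈ F_19, compute rhs = x³ + 16·x + 15 mod 19, then count y ∈ F_19 with y² ≡ rhs.
  x = 0: rhs = 15, matching y values: none (0 points).
  x = 1: rhs = 13, matching y values: none (0 points).
  x = 2: rhs = 17, matching y values: 6, 13 (2 points).
  x = 3: rhs = 14, matching y values: none (0 points).
  x = 4: rhs = 10, matching y values: none (0 points).
  x = 5: rhs = 11, matching y values: 7, 12 (2 points).
  x = 6: rhs = 4, matching y values: 2, 17 (2 points).
  x = 7: rhs = 14, matching y values: none (0 points).
  x = 8: rhs = 9, matching y values: 3, 16 (2 points).
  x = 9: rhs = 14, matching y values: none (0 points).
  x = 10: rhs = 16, matching y values: 4, 15 (2 points).
  x = 11: rhs = 2, matching y values: none (0 points).
  x = 12: rhs = 16, matching y values: 4, 15 (2 points).
  x = 13: rhs = 7, matching y values: 8, 11 (2 points).
  x = 14: rhs = 0, matching y values: 0 (1 points).
  x = 15: rhs = 1, matching y values: 1, 18 (2 points).
  x = 16: rhs = 16, matching y values: 4, 15 (2 points).
  x = 17: rhs = 13, matching y values: none (0 points).
  x = 18: rhs = 17, matching y values: 6, 13 (2 points).
Total affine count: 21.
Full point count |E(F_19)| = 21 + 1 = 22.
Hasse bound: |22 − (19+1)| = |2| = 2 ≤ 2√19 ≈ 8.7178 ✓.


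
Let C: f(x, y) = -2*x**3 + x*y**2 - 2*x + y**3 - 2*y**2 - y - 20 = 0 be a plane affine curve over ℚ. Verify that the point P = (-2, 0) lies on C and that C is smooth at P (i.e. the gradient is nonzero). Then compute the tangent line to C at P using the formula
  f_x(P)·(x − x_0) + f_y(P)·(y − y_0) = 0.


Tangent line at P: -26*x - y - 52 = 0.

Step 1: f(-2, 0) = 0, so P lies on C.
Step 2: partial derivatives
  f_x(x, y) = -6*x**2 + y**2 - 2, f_y(x, y) = 2*x*y + 3*y**2 - 4*y - 1.
  f_x(P) = -26, f_y(P) = -1 (gradient nonzero, so P is smooth).
Step 3: tangent line at P: -26·(x − -2) + -1·(y − 0) = 0.
Expanding: -26*x - y - 52 = 0.


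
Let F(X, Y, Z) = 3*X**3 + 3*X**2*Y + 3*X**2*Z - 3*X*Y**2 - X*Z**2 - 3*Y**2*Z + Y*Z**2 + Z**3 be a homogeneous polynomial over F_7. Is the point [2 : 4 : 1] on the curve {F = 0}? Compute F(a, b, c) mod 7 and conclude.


F(2,4,1) ≡ 6 (mod 7); P is NOT on the curve.

Evaluate F(2, 4, 1) term-by-term (mod 7).
  3*X**3 ↦ 3·8·1·1 = 24
  3*X**2*Y ↦ 3·4·4·1 = 48
  3*X**2*Z ↦ 3·4·1·1 = 12
  -3*X*Y**2 ↦ -3·2·16·1 = -96
  -X*Z**2 ↦ -1·2·1·1 = -2
  -3*Y**2*Z ↦ -3·1·16·1 = -48
  Y*Z**2 ↦ 1·1·4·1 = 4
  Z**3 ↦ 1·1·1·1 = 1
Sum: F(2, 4, 1) = (24) + (48) + (12) + (-96) + (-2) + (-48) + (4) + (1) = -57.
Reducing mod 7: -57 ≡ 6 (mod 7).
Since F(a, b, c) ≡ 6 ≠ 0 (mod 7), P does NOT lie on the curve.


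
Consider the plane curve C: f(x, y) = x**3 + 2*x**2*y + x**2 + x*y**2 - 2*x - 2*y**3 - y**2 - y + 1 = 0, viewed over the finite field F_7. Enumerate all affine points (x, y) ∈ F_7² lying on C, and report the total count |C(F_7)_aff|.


Affine F_7-points: {(0, 2), (0, 4), (1, 1), (3, 5), (4, 1), (5, 4), (5, 6), (6, 1)}; count = 8.

For each of the 49 pairs (x, y) ∈ F_7², evaluate f(x, y) mod 7. Record the zeros.
  x = 0: [0↦1, 1↦4, 2↦0, 3↦5, 4↦0, 5↦1, 6↦3]  zeros at y ∈ {2, 4}
  x = 1: [0↦1, 1↦0, 2↦1, 3↦6, 4↦3, 5↦1, 6↦2]  zeros at y ∈ {1}
  x = 2: [0↦2, 1↦1, 2↦4, 3↦6, 4↦2, 5↦1, 6↦5]  zeros at y ∈ ∅
  x = 3: [0↦3, 1↦6, 2↦1, 3↦4, 4↦3, 5↦0, 6↦4]  zeros at y ∈ {5}
  x = 4: [0↦3, 1↦0, 2↦5, 3↦6, 4↦5, 5↦4, 6↦5]  zeros at y ∈ {1}
  x = 5: [0↦1, 1↦3, 2↦1, 3↦4, 4↦0, 5↦5, 6↦0]  zeros at y ∈ {4, 6}
  x = 6: [0↦3, 1↦0, 2↦2, 3↦4, 4↦1, 5↦2, 6↦2]  zeros at y ∈ {1}
Collecting zeros: affine points = {(0, 2), (0, 4), (1, 1), (3, 5), (4, 1), (5, 4), (5, 6), (6, 1)}.
Total count |C(F_7)_aff| = 8.


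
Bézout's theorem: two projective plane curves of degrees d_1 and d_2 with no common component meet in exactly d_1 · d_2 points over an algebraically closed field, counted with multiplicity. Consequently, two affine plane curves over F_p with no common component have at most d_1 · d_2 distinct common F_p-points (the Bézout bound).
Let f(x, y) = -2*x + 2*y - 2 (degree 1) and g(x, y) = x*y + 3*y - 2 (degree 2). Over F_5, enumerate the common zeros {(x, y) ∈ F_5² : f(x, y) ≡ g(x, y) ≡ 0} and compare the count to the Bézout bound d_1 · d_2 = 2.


Common zeros: ∅; count = 0; Bézout bound = 2.

deg(f) = 1, deg(g) = 2, so Bézout bound = 2.
Scan x ∈ F_5. For each x, list the y ∈ F_5 with f(x, y) ≡ 0 and those with g(x, y) ≡ 0 (mod 5); the common zeros in that column are the intersection.
  x = 0: f ≡ 0 at y ∈ {1}; g ≡ 0 at y ∈ {4}; common: ∅.
  x = 1: f ≡ 0 at y ∈ {2}; g ≡ 0 at y ∈ {3}; common: ∅.
  x = 2: f ≡ 0 at y ∈ {3}; g ≡ 0 at y ∈ ∅; common: ∅.
  x = 3: f ≡ 0 at y ∈ {4}; g ≡ 0 at y ∈ {2}; common: ∅.
  x = 4: f ≡ 0 at y ∈ {0}; g ≡ 0 at y ∈ {1}; common: ∅.
Collecting: common zeros = ∅, so the count is 0.
Comparison with the Bézout bound: 0 ≤ 2 = deg(f)·deg(g), as expected for curves with no common component (the affine F_5-count falls short of the bound because intersections may lie at infinity, over extension fields, or carry multiplicity).


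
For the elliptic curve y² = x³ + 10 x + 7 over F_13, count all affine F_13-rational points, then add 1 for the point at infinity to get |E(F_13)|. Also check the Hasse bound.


Affine points = {(2, 3), (2, 10), (3, 5), (3, 8), (5, 0), (6, 6), (6, 7), (7, 2), (7, 11), (8, 1), (8, 12), (12, 3), (12, 10)}; affine count = 13; |E(F_13)| = 14.

Discriminant check: Δ ∝ 4a³ + 27b² = 4·10³ + 27·7² = 4·1000 + 27·49 ≡ 6 (mod 13). Nonzero ⇒ E is nonsingular.
For each x ∈ F_13, compute rhs = x³ + 10·x + 7 mod 13, then count y ∈ F_13 with y² ≡ rhs.
  x = 0: rhs = 7, matching y values: none (0 points).
  x = 1: rhs = 5, matching y values: none (0 points).
  x = 2: rhs = 9, matching y values: 3, 10 (2 points).
  x = 3: rhs = 12, matching y values: 5, 8 (2 points).
  x = 4: rhs = 7, matching y values: none (0 points).
  x = 5: rhs = 0, matching y values: 0 (1 points).
  x = 6: rhs = 10, matching y values: 6, 7 (2 points).
  x = 7: rhs = 4, matching y values: 2, 11 (2 points).
  x = 8: rhs = 1, matching y values: 1, 12 (2 points).
  x = 9: rhs = 7, matching y values: none (0 points).
  x = 10: rhs = 2, matching y values: none (0 points).
  x = 11: rhs = 5, matching y values: none (0 points).
  x = 12: rhs = 9, matching y values: 3, 10 (2 points).
Total affine count: 13.
Full point count |E(F_13)| = 13 + 1 = 14.
Hasse bound: |14 − (13+1)| = |0| = 0 ≤ 2√13 ≈ 7.2111 ✓.


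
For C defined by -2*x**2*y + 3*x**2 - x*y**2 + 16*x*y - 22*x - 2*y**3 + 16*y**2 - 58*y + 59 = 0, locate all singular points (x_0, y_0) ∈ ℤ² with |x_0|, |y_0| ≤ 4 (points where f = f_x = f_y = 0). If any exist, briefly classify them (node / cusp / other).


Singular points: {(3, 2)}; classification: node.

Compute partial derivatives:
  f_x = -4*x*y + 6*x - y**2 + 16*y - 22.
  f_y = -2*x**2 - 2*x*y + 16*x - 6*y**2 + 32*y - 58.
Scan x_0 ∈ {−4, ..., 4}. For each x_0, f_y(x_0, y) is a polynomial in y; find its integer roots y ∈ {−4, ..., 4}, then test f_x and f at those candidates.
  x = -4: f_y(-4, y) = -6*y**2 + 40*y - 154; no integer root y with |y| ≤ 4.
  x = -3: f_y(-3, y) = -6*y**2 + 38*y - 124; no integer root y with |y| ≤ 4.
  x = -2: f_y(-2, y) = -6*y**2 + 36*y - 98; no integer root y with |y| ≤ 4.
  x = -1: f_y(-1, y) = -6*y**2 + 34*y - 76; no integer root y with |y| ≤ 4.
  x = 0: f_y(0, y) = -6*y**2 + 32*y - 58; no integer root y with |y| ≤ 4.
  x = 1: f_y(1, y) = -6*y**2 + 30*y - 44; no integer root y with |y| ≤ 4.
  x = 2: f_y(2, y) = -6*y**2 + 28*y - 34; no integer root y with |y| ≤ 4.
  x = 3: f_y(3, y) = -6*y**2 + 26*y - 28; vanishes at y ∈ {2}. (3, 2): f_x = 0, f = 0 — SINGULAR.
  x = 4: f_y(4, y) = -6*y**2 + 24*y - 26; no integer root y with |y| ≤ 4.
Only singular point on the grid: (3, 2).
Classify: substitute x = 3 + u, y = 2 + v and expand: f = -2*u**2*v - u**2 - u*v**2 - 2*v**3 + v**2.
No constant or linear terms (consistent with a singular point). Quadratic part: -u**2 + v**2. Cubic part: -2*u**2*v - u*v**2 - 2*v**3.
The quadratic part v**2 - u**2 = (v − u)(v + u) splits into two distinct linear factors, so there are two distinct tangent lines y − 2 = ±(x − 3) — this is a node (ordinary double point).
Classification: node.


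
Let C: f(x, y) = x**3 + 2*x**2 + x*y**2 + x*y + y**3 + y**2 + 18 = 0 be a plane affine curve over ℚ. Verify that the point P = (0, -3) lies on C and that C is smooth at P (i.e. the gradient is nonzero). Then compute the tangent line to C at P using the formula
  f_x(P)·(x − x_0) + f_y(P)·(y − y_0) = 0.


Tangent line at P: 6*x + 21*y + 63 = 0.

Step 1: f(0, -3) = 0, so P lies on C.
Step 2: partial derivatives
  f_x(x, y) = 3*x**2 + 4*x + y**2 + y, f_y(x, y) = 2*x*y + x + 3*y**2 + 2*y.
  f_x(P) = 6, f_y(P) = 21 (gradient nonzero, so P is smooth).
Step 3: tangent line at P: 6·(x − 0) + 21·(y − -3) = 0.
Expanding: 6*x + 21*y + 63 = 0.


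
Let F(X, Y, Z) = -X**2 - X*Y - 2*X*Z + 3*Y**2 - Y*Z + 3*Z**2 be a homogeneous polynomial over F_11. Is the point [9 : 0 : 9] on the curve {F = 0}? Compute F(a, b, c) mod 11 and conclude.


F(9,0,9) ≡ 0 (mod 11); P is on the curve.

Evaluate F(9, 0, 9) term-by-term (mod 11).
  -X**2 ↦ -1·81·1·1 = -81
  -X*Y ↦ -1·9·0·1 = 0
  -2*X*Z ↦ -2·9·1·9 = -162
  3*Y**2 ↦ 3·1·0·1 = 0
  -Y*Z ↦ -1·1·0·9 = 0
  3*Z**2 ↦ 3·1·1·81 = 243
Sum: F(9, 0, 9) = (-81) + (0) + (-162) + (0) + (0) + (243) = 0.
Reducing mod 11: 0 ≡ 0 (mod 11).
Since F(a, b, c) ≡ 0 (mod 11), P lies on the curve.


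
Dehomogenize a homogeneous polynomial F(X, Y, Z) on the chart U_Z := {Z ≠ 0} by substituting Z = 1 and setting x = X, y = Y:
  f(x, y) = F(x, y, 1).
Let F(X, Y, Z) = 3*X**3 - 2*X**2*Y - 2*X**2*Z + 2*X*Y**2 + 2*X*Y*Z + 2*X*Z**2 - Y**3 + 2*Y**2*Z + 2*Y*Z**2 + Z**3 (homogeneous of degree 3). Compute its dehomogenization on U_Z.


f(x, y) = 3*x**3 - 2*x**2*y - 2*x**2 + 2*x*y**2 + 2*x*y + 2*x - y**3 + 2*y**2 + 2*y + 1

On U_Z we set Z = 1. Each monomial c·X^i·Y^j·Z^k in F becomes c·x^i·y^j·1^k = c·x^i·y^j.
Substituting Z = 1: F(X, Y, 1) = 3*x**3 - 2*x**2*y - 2*x**2 + 2*x*y**2 + 2*x*y + 2*x - y**3 + 2*y**2 + 2*y + 1.
Note: deg(f) ≤ deg(F) = 3; strict inequality happens when F is divisible by Z (lost terms).


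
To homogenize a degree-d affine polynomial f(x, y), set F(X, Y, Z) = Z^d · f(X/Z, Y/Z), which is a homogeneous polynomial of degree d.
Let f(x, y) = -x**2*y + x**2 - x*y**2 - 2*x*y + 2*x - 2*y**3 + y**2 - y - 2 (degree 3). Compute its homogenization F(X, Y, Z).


F(X, Y, Z) = -X**2*Y + X**2*Z - X*Y**2 - 2*X*Y*Z + 2*X*Z**2 - 2*Y**3 + Y**2*Z - Y*Z**2 - 2*Z**3

deg(f) = 3.
Substitute x = X/Z, y = Y/Z into f, then multiply by Z^3.
  monomial -1·x^2·y^1 ↦ -1·X^2·Y^1·Z^0.
  monomial 1·x^2·y^0 ↦ 1·X^2·Y^0·Z^1.
  monomial -1·x^1·y^2 ↦ -1·X^1·Y^2·Z^0.
  monomial -2·x^1·y^1 ↦ -2·X^1·Y^1·Z^1.
  monomial 2·x^1·y^0 ↦ 2·X^1·Y^0·Z^2.
  monomial -2·x^0·y^3 ↦ -2·X^0·Y^3·Z^0.
  monomial 1·x^0·y^2 ↦ 1·X^0·Y^2·Z^1.
  monomial -1·x^0·y^1 ↦ -1·X^0·Y^1·Z^2.
  monomial -2·x^0·y^0 ↦ -2·X^0·Y^0·Z^3.
Collecting: F(X, Y, Z) = -X**2*Y + X**2*Z - X*Y**2 - 2*X*Y*Z + 2*X*Z**2 - 2*Y**3 + Y**2*Z - Y*Z**2 - 2*Z**3.


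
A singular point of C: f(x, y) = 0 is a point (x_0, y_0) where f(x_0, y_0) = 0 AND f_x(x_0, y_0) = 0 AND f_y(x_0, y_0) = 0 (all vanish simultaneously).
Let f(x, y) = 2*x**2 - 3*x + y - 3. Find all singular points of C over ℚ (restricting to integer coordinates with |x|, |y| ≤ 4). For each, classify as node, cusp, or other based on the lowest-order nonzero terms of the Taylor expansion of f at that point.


No singular points in the scanned grid; C is smooth there.

Compute partial derivatives:
  f_x = 4*x - 3.
  f_y = 1.
f_y = 1 is a nonzero constant, so f_y never vanishes: no point (x, y) can satisfy f = f_x = f_y = 0. In particular no (x, y) ∈ {−4, ..., 4}² is singular; the curve is smooth.


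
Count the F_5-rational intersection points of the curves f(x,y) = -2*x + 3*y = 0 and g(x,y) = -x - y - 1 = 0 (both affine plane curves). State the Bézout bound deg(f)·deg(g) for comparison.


Common zeros: ∅; count = 0; Bézout bound = 1.

deg(f) = 1, deg(g) = 1, so Bézout bound = 1.
Scan x ∈ F_5. For each x, list the y ∈ F_5 with f(x, y) ≡ 0 and those with g(x, y) ≡ 0 (mod 5); the common zeros in that column are the intersection.
  x = 0: f ≡ 0 at y ∈ {0}; g ≡ 0 at y ∈ {4}; common: ∅.
  x = 1: f ≡ 0 at y ∈ {4}; g ≡ 0 at y ∈ {3}; common: ∅.
  x = 2: f ≡ 0 at y ∈ {3}; g ≡ 0 at y ∈ {2}; common: ∅.
  x = 3: f ≡ 0 at y ∈ {2}; g ≡ 0 at y ∈ {1}; common: ∅.
  x = 4: f ≡ 0 at y ∈ {1}; g ≡ 0 at y ∈ {0}; common: ∅.
Collecting: common zeros = ∅, so the count is 0.
Comparison with the Bézout bound: 0 ≤ 1 = deg(f)·deg(g), as expected for curves with no common component (the affine F_5-count falls short of the bound because intersections may lie at infinity, over extension fields, or carry multiplicity).


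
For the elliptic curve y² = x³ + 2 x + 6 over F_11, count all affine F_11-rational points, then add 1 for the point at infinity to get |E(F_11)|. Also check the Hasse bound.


Affine points = {(1, 3), (1, 8), (4, 1), (4, 10), (5, 3), (5, 8), (6, 5), (6, 6), (7, 0), (9, 4), (9, 7), (10, 5), (10, 6)}; affine count = 13; |E(F_11)| = 14.

Discriminant check: Δ ∝ 4a³ + 27b² = 4·2³ + 27·6² = 4·8 + 27·36 ≡ 3 (mod 11). Nonzero ⇒ E is nonsingular.
For each x ∈ F_11, compute rhs = x³ + 2·x + 6 mod 11, then count y ∈ F_11 with y² ≡ rhs.
  x = 0: rhs = 6, matching y values: none (0 points).
  x = 1: rhs = 9, matching y values: 3, 8 (2 points).
  x = 2: rhs = 7, matching y values: none (0 points).
  x = 3: rhs = 6, matching y values: none (0 points).
  x = 4: rhs = 1, matching y values: 1, 10 (2 points).
  x = 5: rhs = 9, matching y values: 3, 8 (2 points).
  x = 6: rhs = 3, matching y values: 5, 6 (2 points).
  x = 7: rhs = 0, matching y values: 0 (1 points).
  x = 8: rhs = 6, matching y values: none (0 points).
  x = 9: rhs = 5, matching y values: 4, 7 (2 points).
  x = 10: rhs = 3, matching y values: 5, 6 (2 points).
Total affine count: 13.
Full point count |E(F_11)| = 13 + 1 = 14.
Hasse bound: |14 − (11+1)| = |2| = 2 ≤ 2√11 ≈ 6.6332 ✓.


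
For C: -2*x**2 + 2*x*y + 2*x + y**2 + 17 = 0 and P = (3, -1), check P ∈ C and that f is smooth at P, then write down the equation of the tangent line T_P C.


Tangent line at P: -12*x + 4*y + 40 = 0.

Step 1: f(3, -1) = 0, so P lies on C.
Step 2: partial derivatives
  f_x(x, y) = -4*x + 2*y + 2, f_y(x, y) = 2*x + 2*y.
  f_x(P) = -12, f_y(P) = 4 (gradient nonzero, so P is smooth).
Step 3: tangent line at P: -12·(x − 3) + 4·(y − -1) = 0.
Expanding: -12*x + 4*y + 40 = 0.


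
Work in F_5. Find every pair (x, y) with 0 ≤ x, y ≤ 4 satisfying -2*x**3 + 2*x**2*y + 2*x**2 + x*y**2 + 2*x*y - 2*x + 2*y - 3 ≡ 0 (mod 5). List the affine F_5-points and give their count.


Affine F_5-points: {(0, 4), (1, 0), (1, 4), (2, 0), (2, 3), (3, 0), (3, 3), (4, 3), (4, 4)}; count = 9.

For each of the 25 pairs (x, y) ∈ F_5², evaluate f(x, y) mod 5. Record the zeros.
  x = 0: [0↦2, 1↦4, 2↦1, 3↦3, 4↦0]  zeros at y ∈ {4}
  x = 1: [0↦0, 1↦2, 2↦1, 3↦2, 4↦0]  zeros at y ∈ {0, 4}
  x = 2: [0↦0, 1↦1, 2↦1, 3↦0, 4↦3]  zeros at y ∈ {0, 3}
  x = 3: [0↦0, 1↦4, 2↦4, 3↦0, 4↦2]  zeros at y ∈ {0, 3}
  x = 4: [0↦3, 1↦4, 2↦3, 3↦0, 4↦0]  zeros at y ∈ {3, 4}
Collecting zeros: affine points = {(0, 4), (1, 0), (1, 4), (2, 0), (2, 3), (3, 0), (3, 3), (4, 3), (4, 4)}.
Total count |C(F_5)_aff| = 9.


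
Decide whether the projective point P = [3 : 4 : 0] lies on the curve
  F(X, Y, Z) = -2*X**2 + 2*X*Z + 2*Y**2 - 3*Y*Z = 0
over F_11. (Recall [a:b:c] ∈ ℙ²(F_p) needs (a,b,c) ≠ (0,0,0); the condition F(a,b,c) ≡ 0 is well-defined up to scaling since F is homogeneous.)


F(3,4,0) ≡ 3 (mod 11); P is NOT on the curve.

Evaluate F(3, 4, 0) term-by-term (mod 11).
  -2*X**2 ↦ -2·9·1·1 = -18
  2*X*Z ↦ 2·3·1·0 = 0
  2*Y**2 ↦ 2·1·16·1 = 32
  -3*Y*Z ↦ -3·1·4·0 = 0
Sum: F(3, 4, 0) = (-18) + (0) + (32) + (0) = 14.
Reducing mod 11: 14 ≡ 3 (mod 11).
Since F(a, b, c) ≡ 3 ≠ 0 (mod 11), P does NOT lie on the curve.


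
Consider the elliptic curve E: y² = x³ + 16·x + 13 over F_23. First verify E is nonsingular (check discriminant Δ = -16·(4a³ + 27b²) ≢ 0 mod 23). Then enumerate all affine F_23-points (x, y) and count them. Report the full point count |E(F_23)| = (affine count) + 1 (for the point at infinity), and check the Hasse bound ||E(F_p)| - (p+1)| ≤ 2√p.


Affine points = {(0, 6), (0, 17), (4, 7), (4, 16), (6, 7), (6, 16), (7, 10), (7, 13), (8, 3), (8, 20), (9, 9), (9, 14), (10, 0), (11, 5), (11, 18), (12, 1), (12, 22), (13, 7), (13, 16), (16, 8), (16, 15), (17, 0), (19, 0)}; affine count = 23; |E(F_23)| = 24.

Discriminant check: Δ ∝ 4a³ + 27b² = 4·16³ + 27·13² = 4·4096 + 27·169 ≡ 17 (mod 23). Nonzero ⇒ E is nonsingular.
For each x ∈ F_23, compute rhs = x³ + 16·x + 13 mod 23, then count y ∈ F_23 with y² ≡ rhs.
  x = 0: rhs = 13, matching y values: 6, 17 (2 points).
  x = 1: rhs = 7, matching y values: none (0 points).
  x = 2: rhs = 7, matching y values: none (0 points).
  x = 3: rhs = 19, matching y values: none (0 points).
  x = 4: rhs = 3, matching y values: 7, 16 (2 points).
  x = 5: rhs = 11, matching y values: none (0 points).
  x = 6: rhs = 3, matching y values: 7, 16 (2 points).
  x = 7: rhs = 8, matching y values: 10, 13 (2 points).
  x = 8: rhs = 9, matching y values: 3, 20 (2 points).
  x = 9: rhs = 12, matching y values: 9, 14 (2 points).
  x = 10: rhs = 0, matching y values: 0 (1 points).
  x = 11: rhs = 2, matching y values: 5, 18 (2 points).
  x = 12: rhs = 1, matching y values: 1, 22 (2 points).
  x = 13: rhs = 3, matching y values: 7, 16 (2 points).
  x = 14: rhs = 14, matching y values: none (0 points).
  x = 15: rhs = 17, matching y values: none (0 points).
  x = 16: rhs = 18, matching y values: 8, 15 (2 points).
  x = 17: rhs = 0, matching y values: 0 (1 points).
  x = 18: rhs = 15, matching y values: none (0 points).
  x = 19: rhs = 0, matching y values: 0 (1 points).
  x = 20: rhs = 7, matching y values: none (0 points).
  x = 21: rhs = 19, matching y values: none (0 points).
  x = 22: rhs = 19, matching y values: none (0 points).
Total affine count: 23.
Full point count |E(F_23)| = 23 + 1 = 24.
Hasse bound: |24 − (23+1)| = |0| = 0 ≤ 2√23 ≈ 9.5917 ✓.


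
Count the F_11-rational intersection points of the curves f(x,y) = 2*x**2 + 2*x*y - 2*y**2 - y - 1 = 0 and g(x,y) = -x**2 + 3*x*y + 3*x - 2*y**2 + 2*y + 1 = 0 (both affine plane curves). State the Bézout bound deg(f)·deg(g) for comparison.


Common zeros: {(0, 3), (1, 5)}; count = 2; Bézout bound = 4.

deg(f) = 2, deg(g) = 2, so Bézout bound = 4.
Scan x ∈ F_11. For each x, list the y ∈ F_11 with f(x, y) ≡ 0 and those with g(x, y) ≡ 0 (mod 11); the common zeros in that column are the intersection.
  x = 0: f ≡ 0 at y ∈ {2, 3}; g ≡ 0 at y ∈ {3, 9}; common: {3}.
  x = 1: f ≡ 0 at y ∈ {1, 5}; g ≡ 0 at y ∈ {3, 5}; common: {5}.
  x = 2: f ≡ 0 at y ∈ ∅; g ≡ 0 at y ∈ {2}; common: ∅.
  x = 3: f ≡ 0 at y ∈ ∅; g ≡ 0 at y ∈ ∅; common: ∅.
  x = 4: f ≡ 0 at y ∈ {10}; g ≡ 0 at y ∈ ∅; common: ∅.
  x = 5: f ≡ 0 at y ∈ {5}; g ≡ 0 at y ∈ ∅; common: ∅.
  x = 6: f ≡ 0 at y ∈ ∅; g ≡ 0 at y ∈ {5}; common: ∅.
  x = 7: f ≡ 0 at y ∈ ∅; g ≡ 0 at y ∈ {2, 4}; common: ∅.
  x = 8: f ≡ 0 at y ∈ {3, 10}; g ≡ 0 at y ∈ {4, 9}; common: ∅.
  x = 9: f ≡ 0 at y ∈ {1, 2}; g ≡ 0 at y ∈ ∅; common: ∅.
  x = 10: f ≡ 0 at y ∈ ∅; g ≡ 0 at y ∈ ∅; common: ∅.
Collecting: common zeros = {(0, 3), (1, 5)}, so the count is 2.
Comparison with the Bézout bound: 2 ≤ 4 = deg(f)·deg(g), as expected for curves with no common component (the affine F_11-count falls short of the bound because intersections may lie at infinity, over extension fields, or carry multiplicity).


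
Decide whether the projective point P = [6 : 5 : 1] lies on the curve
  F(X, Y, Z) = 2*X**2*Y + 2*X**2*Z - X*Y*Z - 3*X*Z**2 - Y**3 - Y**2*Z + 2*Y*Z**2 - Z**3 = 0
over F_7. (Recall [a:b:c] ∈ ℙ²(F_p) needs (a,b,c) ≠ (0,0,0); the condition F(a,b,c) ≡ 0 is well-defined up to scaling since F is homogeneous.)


F(6,5,1) ≡ 5 (mod 7); P is NOT on the curve.

Evaluate F(6, 5, 1) term-by-term (mod 7).
  2*X**2*Y ↦ 2·36·5·1 = 360
  2*X**2*Z ↦ 2·36·1·1 = 72
  -X*Y*Z ↦ -1·6·5·1 = -30
  -3*X*Z**2 ↦ -3·6·1·1 = -18
  -Y**3 ↦ -1·1·125·1 = -125
  -Y**2*Z ↦ -1·1·25·1 = -25
  2*Y*Z**2 ↦ 2·1·5·1 = 10
  -Z**3 ↦ -1·1·1·1 = -1
Sum: F(6, 5, 1) = (360) + (72) + (-30) + (-18) + (-125) + (-25) + (10) + (-1) = 243.
Reducing mod 7: 243 ≡ 5 (mod 7).
Since F(a, b, c) ≡ 5 ≠ 0 (mod 7), P does NOT lie on the curve.


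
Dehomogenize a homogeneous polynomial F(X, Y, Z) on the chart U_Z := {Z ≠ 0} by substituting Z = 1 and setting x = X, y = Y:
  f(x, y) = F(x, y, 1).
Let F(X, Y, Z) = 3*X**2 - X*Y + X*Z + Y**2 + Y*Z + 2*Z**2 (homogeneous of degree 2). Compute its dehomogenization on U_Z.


f(x, y) = 3*x**2 - x*y + x + y**2 + y + 2

On U_Z we set Z = 1. Each monomial c·X^i·Y^j·Z^k in F becomes c·x^i·y^j·1^k = c·x^i·y^j.
Substituting Z = 1: F(X, Y, 1) = 3*x**2 - x*y + x + y**2 + y + 2.
Note: deg(f) ≤ deg(F) = 2; strict inequality happens when F is divisible by Z (lost terms).


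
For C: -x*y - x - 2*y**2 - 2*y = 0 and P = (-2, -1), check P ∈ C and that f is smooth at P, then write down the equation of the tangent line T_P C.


Tangent line at P: 4*y + 4 = 0.

Step 1: f(-2, -1) = 0, so P lies on C.
Step 2: partial derivatives
  f_x(x, y) = -y - 1, f_y(x, y) = -x - 4*y - 2.
  f_x(P) = 0, f_y(P) = 4 (gradient nonzero, so P is smooth).
Step 3: tangent line at P: 0·(x − -2) + 4·(y − -1) = 0.
Expanding: 4*y + 4 = 0.


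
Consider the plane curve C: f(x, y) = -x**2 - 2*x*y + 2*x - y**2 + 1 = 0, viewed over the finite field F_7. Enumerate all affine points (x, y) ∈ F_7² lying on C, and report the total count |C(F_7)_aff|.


Affine F_7-points: {(0, 1), (0, 6), (3, 4), (4, 0), (4, 6), (5, 0), (5, 4)}; count = 7.

For each of the 49 pairs (x, y) ∈ F_7², evaluate f(x, y) mod 7. Record the zeros.
  x = 0: [0↦1, 1↦0, 2↦4, 3↦6, 4↦6, 5↦4, 6↦0]  zeros at y ∈ {1, 6}
  x = 1: [0↦2, 1↦6, 2↦1, 3↦1, 4↦6, 5↦2, 6↦3]  zeros at y ∈ ∅
  x = 2: [0↦1, 1↦3, 2↦3, 3↦1, 4↦4, 5↦5, 6↦4]  zeros at y ∈ ∅
  x = 3: [0↦5, 1↦5, 2↦3, 3↦6, 4↦0, 5↦6, 6↦3]  zeros at y ∈ {4}
  x = 4: [0↦0, 1↦5, 2↦1, 3↦2, 4↦1, 5↦5, 6↦0]  zeros at y ∈ {0, 6}
  x = 5: [0↦0, 1↦3, 2↦4, 3↦3, 4↦0, 5↦2, 6↦2]  zeros at y ∈ {0, 4}
  x = 6: [0↦5, 1↦6, 2↦5, 3↦2, 4↦4, 5↦4, 6↦2]  zeros at y ∈ ∅
Collecting zeros: affine points = {(0, 1), (0, 6), (3, 4), (4, 0), (4, 6), (5, 0), (5, 4)}.
Total count |C(F_7)_aff| = 7.


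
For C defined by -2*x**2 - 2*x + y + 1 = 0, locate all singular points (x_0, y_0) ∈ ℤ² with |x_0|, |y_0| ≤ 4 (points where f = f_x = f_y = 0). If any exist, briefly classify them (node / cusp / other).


No singular points in the scanned grid; C is smooth there.

Compute partial derivatives:
  f_x = -4*x - 2.
  f_y = 1.
f_y = 1 is a nonzero constant, so f_y never vanishes: no point (x, y) can satisfy f = f_x = f_y = 0. In particular no (x, y) ∈ {−4, ..., 4}² is singular; the curve is smooth.
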